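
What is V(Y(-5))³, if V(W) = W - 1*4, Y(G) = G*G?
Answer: 9261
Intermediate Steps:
Y(G) = G²
V(W) = -4 + W (V(W) = W - 4 = -4 + W)
V(Y(-5))³ = (-4 + (-5)²)³ = (-4 + 25)³ = 21³ = 9261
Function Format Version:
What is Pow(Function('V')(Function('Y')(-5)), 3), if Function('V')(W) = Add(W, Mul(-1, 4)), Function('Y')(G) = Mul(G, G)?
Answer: 9261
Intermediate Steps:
Function('Y')(G) = Pow(G, 2)
Function('V')(W) = Add(-4, W) (Function('V')(W) = Add(W, -4) = Add(-4, W))
Pow(Function('V')(Function('Y')(-5)), 3) = Pow(Add(-4, Pow(-5, 2)), 3) = Pow(Add(-4, 25), 3) = Pow(21, 3) = 9261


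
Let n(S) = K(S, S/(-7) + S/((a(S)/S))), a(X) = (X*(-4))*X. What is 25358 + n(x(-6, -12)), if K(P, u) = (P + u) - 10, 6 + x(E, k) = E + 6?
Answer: 709593/28 ≈ 25343.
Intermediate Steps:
a(X) = -4*X² (a(X) = (-4*X)*X = -4*X²)
x(E, k) = E (x(E, k) = -6 + (E + 6) = -6 + (6 + E) = E)
K(P, u) = -10 + P + u
n(S) = -41/4 + 6*S/7 (n(S) = -10 + S + (S/(-7) + S/(((-4*S²)/S))) = -10 + S + (S*(-⅐) + S/((-4*S))) = -10 + S + (-S/7 + S*(-1/(4*S))) = -10 + S + (-S/7 - ¼) = -10 + S + (-¼ - S/7) = -41/4 + 6*S/7)
25358 + n(x(-6, -12)) = 25358 + (-41/4 + (6/7)*(-6)) = 25358 + (-41/4 - 36/7) = 25358 - 431/28 = 709593/28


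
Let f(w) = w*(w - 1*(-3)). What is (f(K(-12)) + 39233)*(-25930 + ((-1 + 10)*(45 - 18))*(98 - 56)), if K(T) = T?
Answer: -618597884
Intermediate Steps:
f(w) = w*(3 + w) (f(w) = w*(w + 3) = w*(3 + w))
(f(K(-12)) + 39233)*(-25930 + ((-1 + 10)*(45 - 18))*(98 - 56)) = (-12*(3 - 12) + 39233)*(-25930 + ((-1 + 10)*(45 - 18))*(98 - 56)) = (-12*(-9) + 39233)*(-25930 + (9*27)*42) = (108 + 39233)*(-25930 + 243*42) = 39341*(-25930 + 10206) = 39341*(-15724) = -618597884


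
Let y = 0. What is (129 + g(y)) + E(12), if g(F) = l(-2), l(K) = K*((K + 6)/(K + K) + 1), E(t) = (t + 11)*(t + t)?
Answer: 681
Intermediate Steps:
E(t) = 2*t*(11 + t) (E(t) = (11 + t)*(2*t) = 2*t*(11 + t))
l(K) = K*(1 + (6 + K)/(2*K)) (l(K) = K*((6 + K)/((2*K)) + 1) = K*((6 + K)*(1/(2*K)) + 1) = K*((6 + K)/(2*K) + 1) = K*(1 + (6 + K)/(2*K)))
g(F) = 0 (g(F) = 3 + (3/2)*(-2) = 3 - 3 = 0)
(129 + g(y)) + E(12) = (129 + 0) + 2*12*(11 + 12) = 129 + 2*12*23 = 129 + 552 = 681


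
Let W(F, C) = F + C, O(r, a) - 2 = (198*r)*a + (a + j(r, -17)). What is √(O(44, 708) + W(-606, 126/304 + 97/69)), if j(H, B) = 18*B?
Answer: √169614273153786/5244 ≈ 2483.5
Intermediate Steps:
O(r, a) = -304 + a + 198*a*r (O(r, a) = 2 + ((198*r)*a + (a + 18*(-17))) = 2 + (198*a*r + (a - 306)) = 2 + (198*a*r + (-306 + a)) = 2 + (-306 + a + 198*a*r) = -304 + a + 198*a*r)
W(F, C) = C + F
√(O(44, 708) + W(-606, 126/304 + 97/69)) = √((-304 + 708 + 198*708*44) + ((126/304 + 97/69) - 606)) = √((-304 + 708 + 6168096) + ((126*(1/304) + 97*(1/69)) - 606)) = √(6168500 + ((63/152 + 97/69) - 606)) = √(6168500 + (19091/10488 - 606)) = √(6168500 - 6336637/10488) = √(64688891363/10488) = √169614273153786/5244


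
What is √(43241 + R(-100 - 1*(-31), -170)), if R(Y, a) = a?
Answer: 7*√879 ≈ 207.54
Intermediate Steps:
√(43241 + R(-100 - 1*(-31), -170)) = √(43241 - 170) = √43071 = 7*√879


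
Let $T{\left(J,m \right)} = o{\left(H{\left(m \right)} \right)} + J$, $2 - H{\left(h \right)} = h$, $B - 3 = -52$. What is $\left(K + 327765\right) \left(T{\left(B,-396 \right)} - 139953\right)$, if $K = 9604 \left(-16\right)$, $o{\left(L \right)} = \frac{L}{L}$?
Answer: $-24374314101$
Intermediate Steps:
$B = -49$ ($B = 3 - 52 = -49$)
$H{\left(h \right)} = 2 - h$
$o{\left(L \right)} = 1$
$T{\left(J,m \right)} = 1 + J$
$K = -153664$
$\left(K + 327765\right) \left(T{\left(B,-396 \right)} - 139953\right) = \left(-153664 + 327765\right) \left(\left(1 - 49\right) - 139953\right) = 174101 \left(-48 - 139953\right) = 174101 \left(-140001\right) = -24374314101$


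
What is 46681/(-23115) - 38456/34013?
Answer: -2476671293/786210495 ≈ -3.1501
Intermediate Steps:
46681/(-23115) - 38456/34013 = 46681*(-1/23115) - 38456*1/34013 = -46681/23115 - 38456/34013 = -2476671293/786210495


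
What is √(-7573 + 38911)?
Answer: 3*√3482 ≈ 177.03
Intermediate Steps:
√(-7573 + 38911) = √31338 = 3*√3482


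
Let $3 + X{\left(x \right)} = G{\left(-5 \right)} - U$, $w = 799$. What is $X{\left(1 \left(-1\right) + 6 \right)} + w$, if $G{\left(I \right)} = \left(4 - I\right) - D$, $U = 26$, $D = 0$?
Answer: $779$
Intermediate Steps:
$G{\left(I \right)} = 4 - I$ ($G{\left(I \right)} = \left(4 - I\right) - 0 = \left(4 - I\right) + 0 = 4 - I$)
$X{\left(x \right)} = -20$ ($X{\left(x \right)} = -3 + \left(\left(4 - -5\right) - 26\right) = -3 + \left(\left(4 + 5\right) - 26\right) = -3 + \left(9 - 26\right) = -3 - 17 = -20$)
$X{\left(1 \left(-1\right) + 6 \right)} + w = -20 + 799 = 779$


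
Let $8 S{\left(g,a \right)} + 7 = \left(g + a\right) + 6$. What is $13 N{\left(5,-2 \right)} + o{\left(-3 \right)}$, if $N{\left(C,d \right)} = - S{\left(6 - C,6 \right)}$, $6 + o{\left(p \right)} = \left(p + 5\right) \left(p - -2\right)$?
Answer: $- \frac{71}{4} \approx -17.75$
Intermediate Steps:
$S{\left(g,a \right)} = - \frac{1}{8} + \frac{a}{8} + \frac{g}{8}$ ($S{\left(g,a \right)} = - \frac{7}{8} + \frac{\left(g + a\right) + 6}{8} = - \frac{7}{8} + \frac{\left(a + g\right) + 6}{8} = - \frac{7}{8} + \frac{6 + a + g}{8} = - \frac{7}{8} + \left(\frac{3}{4} + \frac{a}{8} + \frac{g}{8}\right) = - \frac{1}{8} + \frac{a}{8} + \frac{g}{8}$)
$o{\left(p \right)} = -6 + \left(2 + p\right) \left(5 + p\right)$ ($o{\left(p \right)} = -6 + \left(p + 5\right) \left(p - -2\right) = -6 + \left(5 + p\right) \left(p + 2\right) = -6 + \left(5 + p\right) \left(2 + p\right) = -6 + \left(2 + p\right) \left(5 + p\right)$)
$N{\left(C,d \right)} = - \frac{11}{8} + \frac{C}{8}$ ($N{\left(C,d \right)} = - (- \frac{1}{8} + \frac{1}{8} \cdot 6 + \frac{6 - C}{8}) = - (- \frac{1}{8} + \frac{3}{4} - \left(- \frac{3}{4} + \frac{C}{8}\right)) = - (\frac{11}{8} - \frac{C}{8}) = - \frac{11}{8} + \frac{C}{8}$)
$13 N{\left(5,-2 \right)} + o{\left(-3 \right)} = 13 \left(- \frac{11}{8} + \frac{1}{8} \cdot 5\right) + \left(4 + \left(-3\right)^{2} + 7 \left(-3\right)\right) = 13 \left(- \frac{11}{8} + \frac{5}{8}\right) + \left(4 + 9 - 21\right) = 13 \left(- \frac{3}{4}\right) - 8 = - \frac{39}{4} - 8 = - \frac{71}{4}$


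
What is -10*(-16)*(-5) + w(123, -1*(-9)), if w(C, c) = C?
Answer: -677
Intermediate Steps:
-10*(-16)*(-5) + w(123, -1*(-9)) = -10*(-16)*(-5) + 123 = 160*(-5) + 123 = -800 + 123 = -677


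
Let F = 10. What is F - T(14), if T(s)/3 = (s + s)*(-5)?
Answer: 430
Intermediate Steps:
T(s) = -30*s (T(s) = 3*((s + s)*(-5)) = 3*((2*s)*(-5)) = 3*(-10*s) = -30*s)
F - T(14) = 10 - (-30)*14 = 10 - 1*(-420) = 10 + 420 = 430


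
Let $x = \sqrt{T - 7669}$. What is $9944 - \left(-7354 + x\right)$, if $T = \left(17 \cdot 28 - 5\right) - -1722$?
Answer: $17298 - 74 i \approx 17298.0 - 74.0 i$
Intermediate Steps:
$T = 2193$ ($T = \left(476 - 5\right) + 1722 = 471 + 1722 = 2193$)
$x = 74 i$ ($x = \sqrt{2193 - 7669} = \sqrt{-5476} = 74 i \approx 74.0 i$)
$9944 - \left(-7354 + x\right) = 9944 - \left(-7354 + 74 i\right) = 9944 + \left(7354 - 74 i\right) = 17298 - 74 i$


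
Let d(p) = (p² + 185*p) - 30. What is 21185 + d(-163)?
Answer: 17569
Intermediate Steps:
d(p) = -30 + p² + 185*p
21185 + d(-163) = 21185 + (-30 + (-163)² + 185*(-163)) = 21185 + (-30 + 26569 - 30155) = 21185 - 3616 = 17569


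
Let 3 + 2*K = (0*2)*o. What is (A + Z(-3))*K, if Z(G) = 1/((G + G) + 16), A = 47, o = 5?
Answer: -1413/20 ≈ -70.650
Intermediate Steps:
K = -3/2 (K = -3/2 + ((0*2)*5)/2 = -3/2 + (0*5)/2 = -3/2 + (1/2)*0 = -3/2 + 0 = -3/2 ≈ -1.5000)
Z(G) = 1/(16 + 2*G) (Z(G) = 1/(2*G + 16) = 1/(16 + 2*G))
(A + Z(-3))*K = (47 + 1/(2*(8 - 3)))*(-3/2) = (47 + (1/2)/5)*(-3/2) = (47 + (1/2)*(1/5))*(-3/2) = (47 + 1/10)*(-3/2) = (471/10)*(-3/2) = -1413/20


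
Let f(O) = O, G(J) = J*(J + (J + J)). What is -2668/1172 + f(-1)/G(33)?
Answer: -2179382/957231 ≈ -2.2768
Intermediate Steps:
G(J) = 3*J**2 (G(J) = J*(J + 2*J) = J*(3*J) = 3*J**2)
-2668/1172 + f(-1)/G(33) = -2668/1172 - 1/(3*33**2) = -2668*1/1172 - 1/(3*1089) = -667/293 - 1/3267 = -2179382/957231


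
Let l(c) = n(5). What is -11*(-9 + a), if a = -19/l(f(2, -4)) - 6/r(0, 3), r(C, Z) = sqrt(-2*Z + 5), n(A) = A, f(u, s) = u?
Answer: 704/5 - 66*I ≈ 140.8 - 66.0*I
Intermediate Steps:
l(c) = 5
r(C, Z) = sqrt(5 - 2*Z)
a = -19/5 + 6*I (a = -19/5 - 6/sqrt(5 - 2*3) = -19*1/5 - 6/sqrt(5 - 6) = -19/5 - 6*(-I) = -19/5 - (-6)*I = -19/5 + 6*I ≈ -3.8 + 6.0*I)
-11*(-9 + a) = -11*(-9 + (-19/5 + 6*I)) = -11*(-64/5 + 6*I) = 704/5 - 66*I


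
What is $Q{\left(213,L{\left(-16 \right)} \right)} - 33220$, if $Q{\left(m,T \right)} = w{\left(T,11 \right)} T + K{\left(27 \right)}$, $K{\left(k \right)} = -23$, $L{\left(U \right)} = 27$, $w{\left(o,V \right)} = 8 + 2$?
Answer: $-32973$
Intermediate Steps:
$w{\left(o,V \right)} = 10$
$Q{\left(m,T \right)} = -23 + 10 T$ ($Q{\left(m,T \right)} = 10 T - 23 = -23 + 10 T$)
$Q{\left(213,L{\left(-16 \right)} \right)} - 33220 = \left(-23 + 10 \cdot 27\right) - 33220 = \left(-23 + 270\right) - 33220 = 247 - 33220 = -32973$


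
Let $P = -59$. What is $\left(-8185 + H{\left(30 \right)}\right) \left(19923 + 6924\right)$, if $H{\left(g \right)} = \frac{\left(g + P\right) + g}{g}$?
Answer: $- \frac{2197418001}{10} \approx -2.1974 \cdot 10^{8}$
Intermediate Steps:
$H{\left(g \right)} = \frac{-59 + 2 g}{g}$ ($H{\left(g \right)} = \frac{\left(g - 59\right) + g}{g} = \frac{\left(-59 + g\right) + g}{g} = \frac{-59 + 2 g}{g}$)
$\left(-8185 + H{\left(30 \right)}\right) \left(19923 + 6924\right) = \left(-8185 + \left(2 - \frac{59}{30}\right)\right) \left(19923 + 6924\right) = \left(-8185 + \left(2 - \frac{59}{30}\right)\right) 26847 = \left(-8185 + \frac{1}{30}\right) 26847 = \left(- \frac{245549}{30}\right) 26847 = - \frac{2197418001}{10}$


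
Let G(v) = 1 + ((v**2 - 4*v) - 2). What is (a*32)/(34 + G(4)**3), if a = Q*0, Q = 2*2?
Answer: 0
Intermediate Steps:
Q = 4
G(v) = -1 + v**2 - 4*v (G(v) = 1 + (-2 + v**2 - 4*v) = -1 + v**2 - 4*v)
a = 0 (a = 4*0 = 0)
(a*32)/(34 + G(4)**3) = (0*32)/(34 + (-1 + 4**2 - 4*4)**3) = 0/(34 + (-1 + 16 - 16)**3) = 0/(34 + (-1)**3) = 0/(34 - 1) = 0/33 = 0*(1/33) = 0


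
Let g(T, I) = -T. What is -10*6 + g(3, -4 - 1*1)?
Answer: -63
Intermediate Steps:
-10*6 + g(3, -4 - 1*1) = -10*6 - 1*3 = -60 - 3 = -63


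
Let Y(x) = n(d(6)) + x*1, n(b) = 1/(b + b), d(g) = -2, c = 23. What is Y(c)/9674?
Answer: 13/5528 ≈ 0.0023517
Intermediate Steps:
n(b) = 1/(2*b)
Y(x) = -1/4 + x (Y(x) = (1/2)/(-2) + x*1 = (1/2)*(-1/2) + x = -1/4 + x)
Y(c)/9674 = (-1/4 + 23)/9674 = (91/4)*(1/9674) = 13/5528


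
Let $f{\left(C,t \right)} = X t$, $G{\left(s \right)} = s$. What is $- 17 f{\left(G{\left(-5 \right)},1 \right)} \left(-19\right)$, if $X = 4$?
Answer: $1292$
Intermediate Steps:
$f{\left(C,t \right)} = 4 t$
$- 17 f{\left(G{\left(-5 \right)},1 \right)} \left(-19\right) = - 17 \cdot 4 \cdot 1 \left(-19\right) = \left(-17\right) 4 \left(-19\right) = \left(-68\right) \left(-19\right) = 1292$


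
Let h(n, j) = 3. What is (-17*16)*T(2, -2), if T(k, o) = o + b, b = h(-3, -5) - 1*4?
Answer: 816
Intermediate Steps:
b = -1 (b = 3 - 1*4 = 3 - 4 = -1)
T(k, o) = -1 + o (T(k, o) = o - 1 = -1 + o)
(-17*16)*T(2, -2) = (-17*16)*(-1 - 2) = -272*(-3) = 816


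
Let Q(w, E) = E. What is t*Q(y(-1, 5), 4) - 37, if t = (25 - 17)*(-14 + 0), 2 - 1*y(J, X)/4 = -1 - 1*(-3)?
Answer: -485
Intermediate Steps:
y(J, X) = 0 (y(J, X) = 8 - 4*(-1 - 1*(-3)) = 8 - 4*(-1 + 3) = 8 - 4*2 = 8 - 8 = 0)
t = -112 (t = 8*(-14) = -112)
t*Q(y(-1, 5), 4) - 37 = -112*4 - 37 = -448 - 37 = -485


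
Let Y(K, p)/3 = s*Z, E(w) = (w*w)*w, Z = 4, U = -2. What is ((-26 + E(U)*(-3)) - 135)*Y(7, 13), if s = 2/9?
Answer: -1096/3 ≈ -365.33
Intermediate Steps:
s = 2/9 (s = 2*(⅑) = 2/9 ≈ 0.22222)
E(w) = w³ (E(w) = w²*w = w³)
Y(K, p) = 8/3 (Y(K, p) = 3*((2/9)*4) = 3*(8/9) = 8/3)
((-26 + E(U)*(-3)) - 135)*Y(7, 13) = ((-26 + (-2)³*(-3)) - 135)*(8/3) = ((-26 - 8*(-3)) - 135)*(8/3) = ((-26 + 24) - 135)*(8/3) = (-2 - 135)*(8/3) = -137*8/3 = -1096/3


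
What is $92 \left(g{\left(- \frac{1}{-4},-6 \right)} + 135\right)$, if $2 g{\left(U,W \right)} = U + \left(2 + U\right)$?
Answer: $12535$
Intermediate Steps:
$g{\left(U,W \right)} = 1 + U$ ($g{\left(U,W \right)} = \frac{U + \left(2 + U\right)}{2} = \frac{2 + 2 U}{2} = 1 + U$)
$92 \left(g{\left(- \frac{1}{-4},-6 \right)} + 135\right) = 92 \left(\left(1 - \frac{1}{-4}\right) + 135\right) = 92 \left(\left(1 - - \frac{1}{4}\right) + 135\right) = 92 \left(\left(1 + \frac{1}{4}\right) + 135\right) = 92 \left(\frac{5}{4} + 135\right) = 92 \cdot \frac{545}{4} = 12535$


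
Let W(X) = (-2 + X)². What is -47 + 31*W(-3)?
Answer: 728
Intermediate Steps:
-47 + 31*W(-3) = -47 + 31*(-2 - 3)² = -47 + 31*(-5)² = -47 + 31*25 = -47 + 775 = 728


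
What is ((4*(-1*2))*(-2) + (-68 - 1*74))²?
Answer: 15876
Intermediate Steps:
((4*(-1*2))*(-2) + (-68 - 1*74))² = ((4*(-2))*(-2) + (-68 - 74))² = (-8*(-2) - 142)² = (16 - 142)² = (-126)² = 15876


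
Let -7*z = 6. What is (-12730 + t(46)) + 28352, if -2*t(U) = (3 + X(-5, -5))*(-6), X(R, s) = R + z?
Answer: 109294/7 ≈ 15613.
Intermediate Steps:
z = -6/7 (z = -1/7*6 = -6/7 ≈ -0.85714)
X(R, s) = -6/7 + R (X(R, s) = R - 6/7 = -6/7 + R)
t(U) = -60/7 (t(U) = -(3 + (-6/7 - 5))*(-6)/2 = -(3 - 41/7)*(-6)/2 = -(-10)*(-6)/7 = -1/2*120/7 = -60/7)
(-12730 + t(46)) + 28352 = (-12730 - 60/7) + 28352 = -89170/7 + 28352 = 109294/7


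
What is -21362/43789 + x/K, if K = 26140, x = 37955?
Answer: 220721763/228928892 ≈ 0.96415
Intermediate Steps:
-21362/43789 + x/K = -21362/43789 + 37955/26140 = -21362*1/43789 + 37955*(1/26140) = -21362/43789 + 7591/5228 = 220721763/228928892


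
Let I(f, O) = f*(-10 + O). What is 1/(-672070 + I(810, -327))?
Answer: -1/945040 ≈ -1.0582e-6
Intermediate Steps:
1/(-672070 + I(810, -327)) = 1/(-672070 + 810*(-10 - 327)) = 1/(-672070 + 810*(-337)) = 1/(-672070 - 272970) = 1/(-945040) = -1/945040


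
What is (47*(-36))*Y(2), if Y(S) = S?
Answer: -3384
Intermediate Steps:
(47*(-36))*Y(2) = (47*(-36))*2 = -1692*2 = -3384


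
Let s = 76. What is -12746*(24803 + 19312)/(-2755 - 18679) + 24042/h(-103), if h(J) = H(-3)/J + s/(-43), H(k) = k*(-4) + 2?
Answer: 204813946324/15057385 ≈ 13602.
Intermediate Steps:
H(k) = 2 - 4*k (H(k) = -4*k + 2 = 2 - 4*k)
h(J) = -76/43 + 14/J (h(J) = (2 - 4*(-3))/J + 76/(-43) = (2 + 12)/J + 76*(-1/43) = 14/J - 76/43 = -76/43 + 14/J)
-12746*(24803 + 19312)/(-2755 - 18679) + 24042/h(-103) = -12746*(24803 + 19312)/(-2755 - 18679) + 24042/(-76/43 + 14/(-103)) = -12746/((-21434/44115)) + 24042/(-76/43 + 14*(-1/103)) = -12746/((-21434*1/44115)) + 24042/(-76/43 - 14/103) = -12746/(-21434/44115) + 24042/(-8430/4429) = -12746*(-44115/21434) + 24042*(-4429/8430) = 281144895/10717 - 17747003/1405 = 204813946324/15057385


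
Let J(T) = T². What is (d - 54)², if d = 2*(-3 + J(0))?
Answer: 3600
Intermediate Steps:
d = -6 (d = 2*(-3 + 0²) = 2*(-3 + 0) = 2*(-3) = -6)
(d - 54)² = (-6 - 54)² = (-60)² = 3600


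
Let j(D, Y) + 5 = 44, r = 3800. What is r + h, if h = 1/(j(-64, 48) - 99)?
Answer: 227999/60 ≈ 3800.0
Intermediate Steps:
j(D, Y) = 39 (j(D, Y) = -5 + 44 = 39)
h = -1/60 (h = 1/(39 - 99) = 1/(-60) = -1/60 ≈ -0.016667)
r + h = 3800 - 1/60 = 227999/60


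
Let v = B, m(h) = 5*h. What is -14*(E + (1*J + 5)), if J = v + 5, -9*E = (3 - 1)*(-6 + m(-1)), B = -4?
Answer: -1064/9 ≈ -118.22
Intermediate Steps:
v = -4
E = 22/9 (E = -(3 - 1)*(-6 + 5*(-1))/9 = -2*(-6 - 5)/9 = -2*(-11)/9 = -1/9*(-22) = 22/9 ≈ 2.4444)
J = 1 (J = -4 + 5 = 1)
-14*(E + (1*J + 5)) = -14*(22/9 + (1*1 + 5)) = -14*(22/9 + (1 + 5)) = -14*(22/9 + 6) = -14*76/9 = -1064/9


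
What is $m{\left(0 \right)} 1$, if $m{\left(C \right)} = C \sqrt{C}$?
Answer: $0$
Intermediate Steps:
$m{\left(C \right)} = C^{\frac{3}{2}}$
$m{\left(0 \right)} 1 = 0^{\frac{3}{2}} \cdot 1 = 0 \cdot 1 = 0$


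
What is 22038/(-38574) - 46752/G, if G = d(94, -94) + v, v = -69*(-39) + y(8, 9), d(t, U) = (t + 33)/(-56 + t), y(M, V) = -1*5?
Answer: -1310774371/73001295 ≈ -17.956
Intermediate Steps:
y(M, V) = -5
d(t, U) = (33 + t)/(-56 + t)
v = 2686 (v = -69*(-39) - 5 = 2691 - 5 = 2686)
G = 102195/38 (G = (33 + 94)/(-56 + 94) + 2686 = 127/38 + 2686 = 102195/38 ≈ 2689.3)
22038/(-38574) - 46752/G = 22038/(-38574) - 46752/102195/38 = 22038*(-1/38574) - 46752*38/102195 = -3673/6429 - 592192/34065 = -1310774371/73001295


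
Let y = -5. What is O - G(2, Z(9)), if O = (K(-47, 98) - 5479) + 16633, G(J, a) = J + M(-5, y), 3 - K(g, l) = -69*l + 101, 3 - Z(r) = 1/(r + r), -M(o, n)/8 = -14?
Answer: 17704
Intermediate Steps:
M(o, n) = 112 (M(o, n) = -8*(-14) = 112)
Z(r) = 3 - 1/(2*r) (Z(r) = 3 - 1/(r + r) = 3 - 1/(2*r))
K(g, l) = -98 + 69*l (K(g, l) = 3 - (-69*l + 101) = 3 - (101 - 69*l) = 3 + (-101 + 69*l) = -98 + 69*l)
G(J, a) = 112 + J (G(J, a) = J + 112 = 112 + J)
O = 17818 (O = ((-98 + 69*98) - 5479) + 16633 = ((-98 + 6762) - 5479) + 16633 = (6664 - 5479) + 16633 = 1185 + 16633 = 17818)
O - G(2, Z(9)) = 17818 - (112 + 2) = 17818 - 1*114 = 17818 - 114 = 17704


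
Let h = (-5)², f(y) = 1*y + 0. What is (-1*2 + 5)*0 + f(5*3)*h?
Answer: 375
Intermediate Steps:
f(y) = y (f(y) = y + 0 = y)
h = 25
(-1*2 + 5)*0 + f(5*3)*h = (-1*2 + 5)*0 + (5*3)*25 = (-2 + 5)*0 + 15*25 = 3*0 + 375 = 0 + 375 = 375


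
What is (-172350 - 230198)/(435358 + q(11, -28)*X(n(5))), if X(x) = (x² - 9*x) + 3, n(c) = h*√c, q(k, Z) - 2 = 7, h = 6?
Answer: -35183097748/38194437809 - 195638328*√5/190972189045 ≈ -0.92345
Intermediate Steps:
q(k, Z) = 9 (q(k, Z) = 2 + 7 = 9)
n(c) = 6*√c
X(x) = 3 + x² - 9*x
(-172350 - 230198)/(435358 + q(11, -28)*X(n(5))) = (-172350 - 230198)/(435358 + 9*(3 + (6*√5)² - 54*√5)) = -402548/(435358 + 9*(3 + 180 - 54*√5)) = -402548/(435358 + 9*(183 - 54*√5)) = -402548/(435358 + (1647 - 486*√5)) = -402548/(437005 - 486*√5)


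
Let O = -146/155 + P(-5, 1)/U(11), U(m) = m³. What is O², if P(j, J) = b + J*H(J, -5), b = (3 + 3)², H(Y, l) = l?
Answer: 35918209441/42561753025 ≈ 0.84391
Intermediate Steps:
b = 36 (b = 6² = 36)
P(j, J) = 36 - 5*J (P(j, J) = 36 + J*(-5) = 36 - 5*J)
O = -189521/206305 (O = -146/155 + (36 - 5*1)/(11³) = -146*1/155 + (36 - 5)/1331 = -146/155 + 31*(1/1331) = -146/155 + 31/1331 = -189521/206305 ≈ -0.91864)
O² = (-189521/206305)² = 35918209441/42561753025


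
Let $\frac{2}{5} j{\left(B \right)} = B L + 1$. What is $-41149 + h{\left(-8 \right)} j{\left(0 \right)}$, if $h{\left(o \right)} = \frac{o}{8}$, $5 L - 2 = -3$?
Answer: $- \frac{82303}{2} \approx -41152.0$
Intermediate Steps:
$L = - \frac{1}{5}$ ($L = \frac{2}{5} + \frac{1}{5} \left(-3\right) = \frac{2}{5} - \frac{3}{5} = - \frac{1}{5} \approx -0.2$)
$h{\left(o \right)} = \frac{o}{8}$ ($h{\left(o \right)} = o \frac{1}{8} = \frac{o}{8}$)
$j{\left(B \right)} = \frac{5}{2} - \frac{B}{2}$ ($j{\left(B \right)} = \frac{5 \left(B \left(- \frac{1}{5}\right) + 1\right)}{2} = \frac{5 \left(- \frac{B}{5} + 1\right)}{2} = \frac{5 \left(1 - \frac{B}{5}\right)}{2} = \frac{5}{2} - \frac{B}{2}$)
$-41149 + h{\left(-8 \right)} j{\left(0 \right)} = -41149 + \frac{1}{8} \left(-8\right) \left(\frac{5}{2} - 0\right) = -41149 - \left(\frac{5}{2} + 0\right) = -41149 - \frac{5}{2} = - \frac{82303}{2}$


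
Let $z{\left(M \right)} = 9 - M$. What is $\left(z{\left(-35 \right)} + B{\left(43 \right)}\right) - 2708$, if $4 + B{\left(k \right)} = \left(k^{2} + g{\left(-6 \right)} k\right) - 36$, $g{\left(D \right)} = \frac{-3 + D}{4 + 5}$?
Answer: $-898$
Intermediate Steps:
$g{\left(D \right)} = - \frac{1}{3} + \frac{D}{9}$ ($g{\left(D \right)} = \frac{-3 + D}{9} = \left(-3 + D\right) \frac{1}{9} = - \frac{1}{3} + \frac{D}{9}$)
$B{\left(k \right)} = -40 + k^{2} - k$ ($B{\left(k \right)} = -4 - \left(36 - k^{2} - \left(- \frac{1}{3} + \frac{1}{9} \left(-6\right)\right) k\right) = -4 - \left(36 - k^{2} - \left(- \frac{1}{3} - \frac{2}{3}\right) k\right) = -4 - \left(36 + k - k^{2}\right) = -40 + k^{2} - k$)
$\left(z{\left(-35 \right)} + B{\left(43 \right)}\right) - 2708 = \left(\left(9 - -35\right) - \left(83 - 1849\right)\right) - 2708 = \left(\left(9 + 35\right) - -1766\right) - 2708 = \left(44 + 1766\right) - 2708 = 1810 - 2708 = -898$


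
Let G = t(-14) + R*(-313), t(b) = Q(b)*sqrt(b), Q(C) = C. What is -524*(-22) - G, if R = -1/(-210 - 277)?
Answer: 5614449/487 + 14*I*sqrt(14) ≈ 11529.0 + 52.383*I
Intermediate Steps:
t(b) = b**(3/2) (t(b) = b*sqrt(b) = b**(3/2))
R = 1/487 (R = -1/(-487) = -1*(-1/487) = 1/487 ≈ 0.0020534)
G = -313/487 - 14*I*sqrt(14) (G = (-14)**(3/2) + (1/487)*(-313) = -14*I*sqrt(14) - 313/487 = -313/487 - 14*I*sqrt(14) ≈ -0.64271 - 52.383*I)
-524*(-22) - G = -524*(-22) - (-313/487 - 14*I*sqrt(14)) = 11528 + (313/487 + 14*I*sqrt(14)) = 5614449/487 + 14*I*sqrt(14)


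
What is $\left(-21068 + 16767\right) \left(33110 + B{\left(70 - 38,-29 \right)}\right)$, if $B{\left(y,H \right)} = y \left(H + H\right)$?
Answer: $-134423454$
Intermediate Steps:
$B{\left(y,H \right)} = 2 H y$ ($B{\left(y,H \right)} = y 2 H = 2 H y$)
$\left(-21068 + 16767\right) \left(33110 + B{\left(70 - 38,-29 \right)}\right) = \left(-21068 + 16767\right) \left(33110 + 2 \left(-29\right) \left(70 - 38\right)\right) = - 4301 \left(33110 + 2 \left(-29\right) 32\right) = - 4301 \left(33110 - 1856\right) = \left(-4301\right) 31254 = -134423454$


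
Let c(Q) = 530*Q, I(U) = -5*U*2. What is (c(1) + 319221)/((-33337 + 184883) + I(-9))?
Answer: 319751/151636 ≈ 2.1087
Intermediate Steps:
I(U) = -10*U
(c(1) + 319221)/((-33337 + 184883) + I(-9)) = (530*1 + 319221)/((-33337 + 184883) - 10*(-9)) = (530 + 319221)/(151546 + 90) = 319751/151636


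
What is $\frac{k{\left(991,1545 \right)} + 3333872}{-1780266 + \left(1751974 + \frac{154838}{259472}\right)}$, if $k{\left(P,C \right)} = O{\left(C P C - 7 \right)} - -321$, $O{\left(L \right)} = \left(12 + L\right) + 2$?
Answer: $- \frac{307328493492600}{3670413493} \approx -83731.0$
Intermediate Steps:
$O{\left(L \right)} = 14 + L$
$k{\left(P,C \right)} = 328 + P C^{2}$ ($k{\left(P,C \right)} = \left(14 + \left(C P C - 7\right)\right) - -321 = \left(14 + \left(P C^{2} - 7\right)\right) + 321 = \left(14 + \left(-7 + P C^{2}\right)\right) + 321 = \left(7 + P C^{2}\right) + 321 = 328 + P C^{2}$)
$\frac{k{\left(991,1545 \right)} + 3333872}{-1780266 + \left(1751974 + \frac{154838}{259472}\right)} = \frac{\left(328 + 991 \cdot 1545^{2}\right) + 3333872}{-1780266 + \left(1751974 + \frac{154838}{259472}\right)} = \frac{\left(328 + 991 \cdot 2387025\right) + 3333872}{-1780266 + \left(1751974 + 154838 \cdot \frac{1}{259472}\right)} = \frac{\left(328 + 2365541775\right) + 3333872}{-1780266 + \left(1751974 + \frac{77419}{129736}\right)} = \frac{2365542103 + 3333872}{-1780266 + \frac{227294176283}{129736}} = \frac{2368875975}{- \frac{3670413493}{129736}} = 2368875975 \left(- \frac{129736}{3670413493}\right) = - \frac{307328493492600}{3670413493}$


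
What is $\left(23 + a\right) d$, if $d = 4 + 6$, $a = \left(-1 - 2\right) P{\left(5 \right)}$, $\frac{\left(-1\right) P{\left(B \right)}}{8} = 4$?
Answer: $1190$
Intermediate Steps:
$P{\left(B \right)} = -32$ ($P{\left(B \right)} = \left(-8\right) 4 = -32$)
$a = 96$ ($a = \left(-1 - 2\right) \left(-32\right) = \left(-3\right) \left(-32\right) = 96$)
$d = 10$
$\left(23 + a\right) d = \left(23 + 96\right) 10 = 119 \cdot 10 = 1190$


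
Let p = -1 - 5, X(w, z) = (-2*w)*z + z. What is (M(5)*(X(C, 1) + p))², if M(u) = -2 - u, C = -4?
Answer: 441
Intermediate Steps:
X(w, z) = z - 2*w*z (X(w, z) = -2*w*z + z = z - 2*w*z)
p = -6
(M(5)*(X(C, 1) + p))² = ((-2 - 1*5)*(1*(1 - 2*(-4)) - 6))² = ((-2 - 5)*(1*(1 + 8) - 6))² = (-7*(1*9 - 6))² = (-7*(9 - 6))² = (-7*3)² = (-21)² = 441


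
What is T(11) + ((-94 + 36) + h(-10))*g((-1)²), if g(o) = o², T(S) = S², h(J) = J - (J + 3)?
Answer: 60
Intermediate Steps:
h(J) = -3 (h(J) = J - (3 + J) = J + (-3 - J) = -3)
T(11) + ((-94 + 36) + h(-10))*g((-1)²) = 11² + ((-94 + 36) - 3)*((-1)²)² = 121 + (-58 - 3)*1² = 121 - 61*1 = 121 - 61 = 60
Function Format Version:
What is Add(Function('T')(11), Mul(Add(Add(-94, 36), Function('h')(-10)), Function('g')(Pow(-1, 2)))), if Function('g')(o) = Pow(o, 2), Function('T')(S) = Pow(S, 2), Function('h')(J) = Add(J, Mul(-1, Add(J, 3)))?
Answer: 60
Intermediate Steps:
Function('h')(J) = -3 (Function('h')(J) = Add(J, Mul(-1, Add(3, J))) = Add(J, Add(-3, Mul(-1, J))) = -3)
Add(Function('T')(11), Mul(Add(Add(-94, 36), Function('h')(-10)), Function('g')(Pow(-1, 2)))) = Add(Pow(11, 2), Mul(Add(Add(-94, 36), -3), Pow(Pow(-1, 2), 2))) = Add(121, Mul(Add(-58, -3), Pow(1, 2))) = Add(121, Mul(-61, 1)) = Add(121, -61) = 60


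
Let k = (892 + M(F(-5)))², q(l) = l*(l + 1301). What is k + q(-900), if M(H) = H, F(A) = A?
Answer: 425869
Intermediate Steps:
q(l) = l*(1301 + l)
k = 786769 (k = (892 - 5)² = 887² = 786769)
k + q(-900) = 786769 - 900*(1301 - 900) = 786769 - 900*401 = 786769 - 360900 = 425869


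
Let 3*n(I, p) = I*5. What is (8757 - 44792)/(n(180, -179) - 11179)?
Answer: 36035/10879 ≈ 3.3123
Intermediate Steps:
n(I, p) = 5*I/3 (n(I, p) = (I*5)/3 = (5*I)/3 = 5*I/3)
(8757 - 44792)/(n(180, -179) - 11179) = (8757 - 44792)/((5/3)*180 - 11179) = -36035/(300 - 11179) = -36035/(-10879) = -36035*(-1/10879) = 36035/10879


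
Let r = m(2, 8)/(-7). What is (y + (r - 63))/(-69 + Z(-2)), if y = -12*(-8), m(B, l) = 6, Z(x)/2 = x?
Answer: -225/511 ≈ -0.44031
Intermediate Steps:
Z(x) = 2*x
r = -6/7 (r = 6/(-7) = 6*(-1/7) = -6/7 ≈ -0.85714)
y = 96
(y + (r - 63))/(-69 + Z(-2)) = (96 + (-6/7 - 63))/(-69 + 2*(-2)) = (96 - 447/7)/(-69 - 4) = (225/7)/(-73) = -1/73*225/7 = -225/511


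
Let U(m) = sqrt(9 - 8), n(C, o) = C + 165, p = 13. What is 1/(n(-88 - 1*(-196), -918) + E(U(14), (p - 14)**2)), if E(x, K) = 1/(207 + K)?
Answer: 208/56785 ≈ 0.0036629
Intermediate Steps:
n(C, o) = 165 + C
U(m) = 1 (U(m) = sqrt(1) = 1)
1/(n(-88 - 1*(-196), -918) + E(U(14), (p - 14)**2)) = 1/((165 + (-88 - 1*(-196))) + 1/(207 + (13 - 14)**2)) = 1/((165 + (-88 + 196)) + 1/(207 + (-1)**2)) = 1/((165 + 108) + 1/(207 + 1)) = 1/(273 + 1/208) = 1/(56785/208) = 208/56785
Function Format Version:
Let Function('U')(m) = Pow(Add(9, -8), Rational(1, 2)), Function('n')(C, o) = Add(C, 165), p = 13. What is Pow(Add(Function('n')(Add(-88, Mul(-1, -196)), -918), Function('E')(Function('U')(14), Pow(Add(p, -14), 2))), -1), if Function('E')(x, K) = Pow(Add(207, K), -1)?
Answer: Rational(208, 56785) ≈ 0.0036629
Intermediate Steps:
Function('n')(C, o) = Add(165, C)
Function('U')(m) = 1 (Function('U')(m) = Pow(1, Rational(1, 2)) = 1)
Pow(Add(Function('n')(Add(-88, Mul(-1, -196)), -918), Function('E')(Function('U')(14), Pow(Add(p, -14), 2))), -1) = Pow(Add(Add(165, Add(-88, Mul(-1, -196))), Pow(Add(207, Pow(Add(13, -14), 2)), -1)), -1) = Pow(Add(Add(165, Add(-88, 196)), Pow(Add(207, Pow(-1, 2)), -1)), -1) = Pow(Add(Add(165, 108), Pow(Add(207, 1), -1)), -1) = Pow(Add(273, Pow(208, -1)), -1) = Pow(Add(273, Rational(1, 208)), -1) = Pow(Rational(56785, 208), -1) = Rational(208, 56785)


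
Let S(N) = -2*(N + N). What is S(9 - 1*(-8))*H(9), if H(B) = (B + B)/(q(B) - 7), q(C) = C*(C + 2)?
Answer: -306/23 ≈ -13.304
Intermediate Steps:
q(C) = C*(2 + C)
S(N) = -4*N
H(B) = 2*B/(-7 + B*(2 + B)) (H(B) = (B + B)/(B*(2 + B) - 7) = (2*B)/(-7 + B*(2 + B)) = 2*B/(-7 + B*(2 + B)))
S(9 - 1*(-8))*H(9) = (-4*(9 - 1*(-8)))*(2*9/(-7 + 9*(2 + 9))) = (-4*(9 + 8))*(2*9/(-7 + 9*11)) = (-4*17)*(2*9/(-7 + 99)) = -136*9/92 = -68*9/46 = -306/23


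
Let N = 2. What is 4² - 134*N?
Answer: -252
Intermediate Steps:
4² - 134*N = 4² - 134*2 = 16 - 268 = -252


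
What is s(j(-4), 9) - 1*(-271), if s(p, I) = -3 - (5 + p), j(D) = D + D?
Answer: 271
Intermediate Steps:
j(D) = 2*D
s(p, I) = -8 - p (s(p, I) = -3 + (-5 - p) = -8 - p)
s(j(-4), 9) - 1*(-271) = (-8 - 2*(-4)) - 1*(-271) = (-8 - 1*(-8)) + 271 = (-8 + 8) + 271 = 0 + 271 = 271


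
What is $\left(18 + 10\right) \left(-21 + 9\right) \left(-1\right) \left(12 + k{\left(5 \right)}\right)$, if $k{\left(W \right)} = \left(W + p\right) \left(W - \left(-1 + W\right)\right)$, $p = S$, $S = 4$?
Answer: $7056$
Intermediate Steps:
$p = 4$
$k{\left(W \right)} = 4 + W$ ($k{\left(W \right)} = \left(W + 4\right) \left(W - \left(-1 + W\right)\right) = \left(4 + W\right) 1 = 4 + W$)
$\left(18 + 10\right) \left(-21 + 9\right) \left(-1\right) \left(12 + k{\left(5 \right)}\right) = \left(18 + 10\right) \left(-21 + 9\right) \left(-1\right) \left(12 + \left(4 + 5\right)\right) = 28 \left(-12\right) \left(-1\right) \left(12 + 9\right) = \left(-336\right) \left(-1\right) 21 = 336 \cdot 21 = 7056$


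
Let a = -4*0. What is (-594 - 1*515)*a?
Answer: 0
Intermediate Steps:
a = 0
(-594 - 1*515)*a = (-594 - 1*515)*0 = (-594 - 515)*0 = -1109*0 = 0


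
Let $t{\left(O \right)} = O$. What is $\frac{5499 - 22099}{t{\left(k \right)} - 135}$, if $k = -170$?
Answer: $\frac{3320}{61} \approx 54.426$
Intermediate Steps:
$\frac{5499 - 22099}{t{\left(k \right)} - 135} = \frac{5499 - 22099}{-170 - 135} = - \frac{16600}{-305} = \left(-16600\right) \left(- \frac{1}{305}\right) = \frac{3320}{61}$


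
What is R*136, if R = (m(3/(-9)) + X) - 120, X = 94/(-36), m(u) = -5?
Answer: -156196/9 ≈ -17355.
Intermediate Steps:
X = -47/18 (X = 94*(-1/36) = -47/18 ≈ -2.6111)
R = -2297/18 (R = (-5 - 47/18) - 120 = -137/18 - 120 = -2297/18 ≈ -127.61)
R*136 = -2297/18*136 = -156196/9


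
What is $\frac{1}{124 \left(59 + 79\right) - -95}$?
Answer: $\frac{1}{17207} \approx 5.8116 \cdot 10^{-5}$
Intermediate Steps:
$\frac{1}{124 \left(59 + 79\right) - -95} = \frac{1}{124 \cdot 138 + \left(121 - 26\right)} = \frac{1}{17112 + 95} = \frac{1}{17207}$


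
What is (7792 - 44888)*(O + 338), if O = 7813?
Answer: -302369496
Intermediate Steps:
(7792 - 44888)*(O + 338) = (7792 - 44888)*(7813 + 338) = -37096*8151 = -302369496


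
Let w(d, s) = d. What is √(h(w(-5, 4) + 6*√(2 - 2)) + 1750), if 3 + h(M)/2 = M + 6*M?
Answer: 3*√186 ≈ 40.915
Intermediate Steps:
h(M) = -6 + 14*M (h(M) = -6 + 2*(M + 6*M) = -6 + 2*(7*M) = -6 + 14*M)
√(h(w(-5, 4) + 6*√(2 - 2)) + 1750) = √((-6 + 14*(-5 + 6*√(2 - 2))) + 1750) = √((-6 + 14*(-5 + 6*√0)) + 1750) = √((-6 + 14*(-5 + 6*0)) + 1750) = √((-6 + 14*(-5 + 0)) + 1750) = √((-6 + 14*(-5)) + 1750) = √((-6 - 70) + 1750) = √(-76 + 1750) = √1674 = 3*√186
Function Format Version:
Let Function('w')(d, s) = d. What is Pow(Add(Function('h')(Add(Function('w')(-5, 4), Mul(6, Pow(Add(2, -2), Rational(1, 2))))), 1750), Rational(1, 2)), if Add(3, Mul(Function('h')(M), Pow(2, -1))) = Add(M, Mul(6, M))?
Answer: Mul(3, Pow(186, Rational(1, 2))) ≈ 40.915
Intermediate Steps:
Function('h')(M) = Add(-6, Mul(14, M)) (Function('h')(M) = Add(-6, Mul(2, Add(M, Mul(6, M)))) = Add(-6, Mul(2, Mul(7, M))) = Add(-6, Mul(14, M)))
Pow(Add(Function('h')(Add(Function('w')(-5, 4), Mul(6, Pow(Add(2, -2), Rational(1, 2))))), 1750), Rational(1, 2)) = Pow(Add(Add(-6, Mul(14, Add(-5, Mul(6, Pow(Add(2, -2), Rational(1, 2)))))), 1750), Rational(1, 2)) = Pow(Add(Add(-6, Mul(14, Add(-5, Mul(6, Pow(0, Rational(1, 2)))))), 1750), Rational(1, 2)) = Pow(Add(Add(-6, Mul(14, Add(-5, Mul(6, 0)))), 1750), Rational(1, 2)) = Pow(Add(Add(-6, Mul(14, Add(-5, 0))), 1750), Rational(1, 2)) = Pow(Add(Add(-6, Mul(14, -5)), 1750), Rational(1, 2)) = Pow(Add(Add(-6, -70), 1750), Rational(1, 2)) = Pow(Add(-76, 1750), Rational(1, 2)) = Pow(1674, Rational(1, 2)) = Mul(3, Pow(186, Rational(1, 2)))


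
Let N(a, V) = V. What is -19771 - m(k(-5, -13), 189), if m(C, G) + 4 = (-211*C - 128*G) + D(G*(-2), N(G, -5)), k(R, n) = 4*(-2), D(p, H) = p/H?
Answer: 13307/5 ≈ 2661.4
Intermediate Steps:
k(R, n) = -8
m(C, G) = -4 - 211*C - 638*G/5 (m(C, G) = -4 + ((-211*C - 128*G) + (G*(-2))/(-5)) = -4 + ((-211*C - 128*G) - 2*G*(-1/5)) = -4 + ((-211*C - 128*G) + 2*G/5) = -4 + (-211*C - 638*G/5) = -4 - 211*C - 638*G/5)
-19771 - m(k(-5, -13), 189) = -19771 - (-4 - 211*(-8) - 638/5*189) = -19771 - (-4 + 1688 - 120582/5) = -19771 - 1*(-112162/5) = -19771 + 112162/5 = 13307/5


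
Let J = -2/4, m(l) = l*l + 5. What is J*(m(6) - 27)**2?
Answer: -98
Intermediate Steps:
m(l) = 5 + l**2 (m(l) = l**2 + 5 = 5 + l**2)
J = -1/2 (J = -2*1/4 = -1/2 ≈ -0.50000)
J*(m(6) - 27)**2 = -((5 + 6**2) - 27)**2/2 = -((5 + 36) - 27)**2/2 = -(41 - 27)**2/2 = -1/2*14**2 = -1/2*196 = -98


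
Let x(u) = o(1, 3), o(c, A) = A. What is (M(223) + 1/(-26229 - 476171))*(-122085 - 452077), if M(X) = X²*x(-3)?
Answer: -21517165580765719/251200 ≈ -8.5658e+10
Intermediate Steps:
x(u) = 3
M(X) = 3*X² (M(X) = X²*3 = 3*X²)
(M(223) + 1/(-26229 - 476171))*(-122085 - 452077) = (3*223² + 1/(-26229 - 476171))*(-122085 - 452077) = (3*49729 + 1/(-502400))*(-574162) = (149187 - 1/502400)*(-574162) = (74951548799/502400)*(-574162) = -21517165580765719/251200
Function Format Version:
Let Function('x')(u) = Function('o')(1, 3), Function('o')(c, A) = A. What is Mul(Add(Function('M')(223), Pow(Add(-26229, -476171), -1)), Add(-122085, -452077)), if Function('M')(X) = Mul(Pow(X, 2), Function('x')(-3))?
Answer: Rational(-21517165580765719, 251200) ≈ -8.5658e+10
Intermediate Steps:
Function('x')(u) = 3
Function('M')(X) = Mul(3, Pow(X, 2)) (Function('M')(X) = Mul(Pow(X, 2), 3) = Mul(3, Pow(X, 2)))
Mul(Add(Function('M')(223), Pow(Add(-26229, -476171), -1)), Add(-122085, -452077)) = Mul(Add(Mul(3, Pow(223, 2)), Pow(Add(-26229, -476171), -1)), Add(-122085, -452077)) = Mul(Add(Mul(3, 49729), Pow(-502400, -1)), -574162) = Mul(Add(149187, Rational(-1, 502400)), -574162) = Mul(Rational(74951548799, 502400), -574162) = Rational(-21517165580765719, 251200)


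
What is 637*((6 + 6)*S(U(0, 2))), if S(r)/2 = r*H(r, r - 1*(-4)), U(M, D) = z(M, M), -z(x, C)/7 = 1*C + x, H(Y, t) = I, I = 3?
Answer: 0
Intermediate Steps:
H(Y, t) = 3
z(x, C) = -7*C - 7*x (z(x, C) = -7*(1*C + x) = -7*(C + x) = -7*C - 7*x)
U(M, D) = -14*M (U(M, D) = -7*M - 7*M = -14*M)
S(r) = 6*r (S(r) = 2*(r*3) = 2*(3*r) = 6*r)
637*((6 + 6)*S(U(0, 2))) = 637*((6 + 6)*(6*(-14*0))) = 637*(12*(6*0)) = 637*(12*0) = 637*0 = 0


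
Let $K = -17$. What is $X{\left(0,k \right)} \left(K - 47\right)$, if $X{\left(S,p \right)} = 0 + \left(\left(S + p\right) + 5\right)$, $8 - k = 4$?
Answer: $-576$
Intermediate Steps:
$k = 4$ ($k = 8 - 4 = 4$)
$X{\left(S,p \right)} = 5 + S + p$ ($X{\left(S,p \right)} = 0 + \left(5 + S + p\right) = 5 + S + p$)
$X{\left(0,k \right)} \left(K - 47\right) = \left(5 + 0 + 4\right) \left(-17 - 47\right) = 9 \left(-64\right) = -576$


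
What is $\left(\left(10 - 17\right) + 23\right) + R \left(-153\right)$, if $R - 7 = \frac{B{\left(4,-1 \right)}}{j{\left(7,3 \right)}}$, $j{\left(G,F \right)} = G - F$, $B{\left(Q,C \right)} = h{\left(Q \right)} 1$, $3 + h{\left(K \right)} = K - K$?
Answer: $- \frac{3761}{4} \approx -940.25$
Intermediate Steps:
$h{\left(K \right)} = -3$ ($h{\left(K \right)} = -3 + \left(K - K\right) = -3 + 0 = -3$)
$B{\left(Q,C \right)} = -3$ ($B{\left(Q,C \right)} = \left(-3\right) 1 = -3$)
$R = \frac{25}{4}$ ($R = 7 - \frac{3}{7 - 3} = 7 - \frac{3}{4} = \frac{25}{4} \approx 6.25$)
$\left(\left(10 - 17\right) + 23\right) + R \left(-153\right) = \left(\left(10 - 17\right) + 23\right) + \frac{25}{4} \left(-153\right) = \left(-7 + 23\right) - \frac{3825}{4} = 16 - \frac{3825}{4} = - \frac{3761}{4}$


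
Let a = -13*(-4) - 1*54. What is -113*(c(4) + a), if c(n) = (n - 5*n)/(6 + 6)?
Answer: 1130/3 ≈ 376.67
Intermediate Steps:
c(n) = -n/3 (c(n) = -4*n/12 = -4*n*(1/12) = -n/3)
a = -2 (a = 52 - 54 = -2)
-113*(c(4) + a) = -113*(-⅓*4 - 2) = -113*(-4/3 - 2) = -113*(-10/3) = 1130/3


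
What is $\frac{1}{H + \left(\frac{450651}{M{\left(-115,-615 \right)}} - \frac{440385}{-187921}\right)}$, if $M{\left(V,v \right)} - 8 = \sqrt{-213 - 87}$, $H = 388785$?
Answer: $\frac{1708315257179845136}{683061507258973722681987} + \frac{53048085397362970 i \sqrt{3}}{683061507258973722681987} \approx 2.501 \cdot 10^{-6} + 1.3451 \cdot 10^{-7} i$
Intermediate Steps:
$M{\left(V,v \right)} = 8 + 10 i \sqrt{3}$ ($M{\left(V,v \right)} = 8 + \sqrt{-213 - 87} = 8 + \sqrt{-300} = 8 + 10 i \sqrt{3}$)
$\frac{1}{H + \left(\frac{450651}{M{\left(-115,-615 \right)}} - \frac{440385}{-187921}\right)} = \frac{1}{388785 + \left(\frac{450651}{8 + 10 i \sqrt{3}} - \frac{440385}{-187921}\right)} = \frac{1}{388785 + \left(\frac{450651}{8 + 10 i \sqrt{3}} - - \frac{440385}{187921}\right)} = \frac{1}{388785 + \left(\frac{450651}{8 + 10 i \sqrt{3}} + \frac{440385}{187921}\right)} = \frac{1}{388785 + \left(\frac{440385}{187921} + \frac{450651}{8 + 10 i \sqrt{3}}\right)} = \frac{1}{\frac{73061306370}{187921} + \frac{450651}{8 + 10 i \sqrt{3}}}$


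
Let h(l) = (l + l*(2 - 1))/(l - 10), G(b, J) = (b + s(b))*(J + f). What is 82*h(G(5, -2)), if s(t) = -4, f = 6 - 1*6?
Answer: 82/3 ≈ 27.333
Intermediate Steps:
f = 0 (f = 6 - 6 = 0)
G(b, J) = J*(-4 + b) (G(b, J) = (b - 4)*(J + 0) = (-4 + b)*J = J*(-4 + b))
h(l) = 2*l/(-10 + l) (h(l) = (l + l*1)/(-10 + l) = (l + l)/(-10 + l) = (2*l)/(-10 + l) = 2*l/(-10 + l))
82*h(G(5, -2)) = 82*(2*(-2*(-4 + 5))/(-10 - 2*(-4 + 5))) = 82*(2*(-2*1)/(-10 - 2*1)) = 82*(2*(-2)/(-10 - 2)) = 82*(2*(-2)/(-12)) = 82*(2*(-2)*(-1/12)) = 82*(⅓) = 82/3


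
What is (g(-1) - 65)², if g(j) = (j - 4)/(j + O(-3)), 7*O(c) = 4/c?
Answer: 92416/25 ≈ 3696.6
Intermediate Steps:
O(c) = 4/(7*c) (O(c) = (4/c)/7 = 4/(7*c))
g(j) = (-4 + j)/(-4/21 + j) (g(j) = (j - 4)/(j + (4/7)/(-3)) = (-4 + j)/(j + (4/7)*(-⅓)) = (-4 + j)/(j - 4/21) = (-4 + j)/(-4/21 + j))
(g(-1) - 65)² = (21*(-4 - 1)/(-4 + 21*(-1)) - 65)² = (21*(-5)/(-4 - 21) - 65)² = (21*(-5)/(-25) - 65)² = (21*(-1/25)*(-5) - 65)² = (21/5 - 65)² = (-304/5)² = 92416/25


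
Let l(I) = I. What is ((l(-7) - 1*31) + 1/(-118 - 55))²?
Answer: 43230625/29929 ≈ 1444.4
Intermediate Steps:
((l(-7) - 1*31) + 1/(-118 - 55))² = ((-7 - 1*31) + 1/(-118 - 55))² = ((-7 - 31) + 1/(-173))² = (-38 - 1/173)² = (-6575/173)² = 43230625/29929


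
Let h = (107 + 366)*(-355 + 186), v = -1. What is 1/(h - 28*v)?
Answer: -1/79909 ≈ -1.2514e-5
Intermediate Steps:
h = -79937 (h = 473*(-169) = -79937)
1/(h - 28*v) = 1/(-79937 - 28*(-1)) = 1/(-79937 + 28) = 1/(-79909) = -1/79909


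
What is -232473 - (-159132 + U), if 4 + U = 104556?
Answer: -177893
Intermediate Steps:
U = 104552 (U = -4 + 104556 = 104552)
-232473 - (-159132 + U) = -232473 - (-159132 + 104552) = -232473 - 1*(-54580) = -232473 + 54580 = -177893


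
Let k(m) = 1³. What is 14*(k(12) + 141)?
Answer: 1988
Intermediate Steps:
k(m) = 1
14*(k(12) + 141) = 14*(1 + 141) = 14*142 = 1988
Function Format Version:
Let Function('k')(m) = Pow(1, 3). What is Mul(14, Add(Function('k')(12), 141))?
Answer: 1988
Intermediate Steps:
Function('k')(m) = 1
Mul(14, Add(Function('k')(12), 141)) = Mul(14, Add(1, 141)) = Mul(14, 142) = 1988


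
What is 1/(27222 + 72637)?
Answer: 1/99859 ≈ 1.0014e-5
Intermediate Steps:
1/(27222 + 72637) = 1/99859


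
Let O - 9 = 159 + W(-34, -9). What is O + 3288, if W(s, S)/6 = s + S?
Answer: 3198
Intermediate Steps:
W(s, S) = 6*S + 6*s (W(s, S) = 6*(s + S) = 6*(S + s) = 6*S + 6*s)
O = -90 (O = 9 + (159 + (6*(-9) + 6*(-34))) = 9 + (159 + (-54 - 204)) = 9 + (159 - 258) = 9 - 99 = -90)
O + 3288 = -90 + 3288 = 3198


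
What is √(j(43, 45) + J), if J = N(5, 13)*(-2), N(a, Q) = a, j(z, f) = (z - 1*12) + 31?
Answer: 2*√13 ≈ 7.2111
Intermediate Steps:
j(z, f) = 19 + z (j(z, f) = (z - 12) + 31 = (-12 + z) + 31 = 19 + z)
J = -10 (J = 5*(-2) = -10)
√(j(43, 45) + J) = √((19 + 43) - 10) = √(62 - 10) = √52 = 2*√13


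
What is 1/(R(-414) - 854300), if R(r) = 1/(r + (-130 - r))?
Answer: -130/111059001 ≈ -1.1705e-6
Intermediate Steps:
R(r) = -1/130 (R(r) = 1/(-130) = -1/130)
1/(R(-414) - 854300) = 1/(-1/130 - 854300) = 1/(-111059001/130) = -130/111059001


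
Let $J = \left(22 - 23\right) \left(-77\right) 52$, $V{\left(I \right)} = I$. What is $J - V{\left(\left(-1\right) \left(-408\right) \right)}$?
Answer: $3596$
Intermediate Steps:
$J = 4004$ ($J = \left(22 - 23\right) \left(-77\right) 52 = \left(-1\right) \left(-77\right) 52 = 77 \cdot 52 = 4004$)
$J - V{\left(\left(-1\right) \left(-408\right) \right)} = 4004 - \left(-1\right) \left(-408\right) = 4004 - 408 = 3596$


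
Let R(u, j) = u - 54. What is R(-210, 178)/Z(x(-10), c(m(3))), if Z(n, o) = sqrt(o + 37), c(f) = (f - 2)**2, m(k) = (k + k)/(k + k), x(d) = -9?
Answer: -132*sqrt(38)/19 ≈ -42.826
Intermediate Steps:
R(u, j) = -54 + u
m(k) = 1 (m(k) = (2*k)/((2*k)) = (2*k)*(1/(2*k)) = 1)
c(f) = (-2 + f)**2
Z(n, o) = sqrt(37 + o)
R(-210, 178)/Z(x(-10), c(m(3))) = (-54 - 210)/(sqrt(37 + (-2 + 1)**2)) = -264/sqrt(37 + (-1)**2) = -264/sqrt(37 + 1) = -264*sqrt(38)/38 = -132*sqrt(38)/19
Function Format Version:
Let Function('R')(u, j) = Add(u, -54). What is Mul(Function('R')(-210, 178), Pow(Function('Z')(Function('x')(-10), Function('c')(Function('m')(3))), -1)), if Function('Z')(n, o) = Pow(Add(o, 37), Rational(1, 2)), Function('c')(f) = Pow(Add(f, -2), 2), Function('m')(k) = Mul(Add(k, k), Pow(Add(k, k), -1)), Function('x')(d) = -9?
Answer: Mul(Rational(-132, 19), Pow(38, Rational(1, 2))) ≈ -42.826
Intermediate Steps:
Function('R')(u, j) = Add(-54, u)
Function('m')(k) = 1 (Function('m')(k) = Mul(Mul(2, k), Pow(Mul(2, k), -1)) = Mul(Mul(2, k), Mul(Rational(1, 2), Pow(k, -1))) = 1)
Function('c')(f) = Pow(Add(-2, f), 2)
Function('Z')(n, o) = Pow(Add(37, o), Rational(1, 2))
Mul(Function('R')(-210, 178), Pow(Function('Z')(Function('x')(-10), Function('c')(Function('m')(3))), -1)) = Mul(Add(-54, -210), Pow(Pow(Add(37, Pow(Add(-2, 1), 2)), Rational(1, 2)), -1)) = Mul(-264, Pow(Pow(Add(37, Pow(-1, 2)), Rational(1, 2)), -1)) = Mul(-264, Pow(Pow(Add(37, 1), Rational(1, 2)), -1)) = Mul(-264, Pow(Pow(38, Rational(1, 2)), -1)) = Mul(-264, Mul(Rational(1, 38), Pow(38, Rational(1, 2)))) = Mul(Rational(-132, 19), Pow(38, Rational(1, 2)))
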